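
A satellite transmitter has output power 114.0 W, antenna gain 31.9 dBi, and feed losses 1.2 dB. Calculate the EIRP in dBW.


Pt = 114.0 W = 20.5690 dBW
EIRP = Pt_dBW + Gt - losses = 20.5690 + 31.9 - 1.2 = 51.2690 dBW

51.2690 dBW


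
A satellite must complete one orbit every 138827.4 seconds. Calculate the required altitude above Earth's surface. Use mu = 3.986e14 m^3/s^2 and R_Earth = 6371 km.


T = 138827.4 s
r = (mu*T^2/(4*pi^2))^(1/3) = (3.986e14 * 138827.4^2 / (4*pi^2))^(1/3)
r = 5.794856e+07 m = 57948.5597 km
alt = r - R_E = 57948.5597 - 6371 = 51577.5597 km

51577.5597 km


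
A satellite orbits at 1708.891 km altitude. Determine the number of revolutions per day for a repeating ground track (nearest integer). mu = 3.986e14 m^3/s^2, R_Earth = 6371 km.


r = 8.079891e+06 m
T = 2*pi*sqrt(r^3/mu) = 7228.0221 s = 120.4670 min
revs/day = 1440 / 120.4670 = 11.9535
Rounded: 12 revolutions per day

12 revolutions per day


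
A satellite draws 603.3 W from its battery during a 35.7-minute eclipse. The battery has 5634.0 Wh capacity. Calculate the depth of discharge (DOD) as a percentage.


E_used = P * t / 60 = 603.3 * 35.7 / 60 = 358.9635 Wh
DOD = E_used / E_total * 100 = 358.9635 / 5634.0 * 100
DOD = 6.3714 %

6.3714 %


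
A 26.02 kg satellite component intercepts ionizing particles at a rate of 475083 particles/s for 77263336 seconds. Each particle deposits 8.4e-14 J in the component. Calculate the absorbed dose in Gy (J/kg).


Total energy deposited = rate * time * E_per
  = 475083 * 77263336 * 8.4e-14 = 3.0833 J
Dose = E_total / mass = 3.0833 / 26.02
Dose = 0.1184991 Gy

0.1185 Gy


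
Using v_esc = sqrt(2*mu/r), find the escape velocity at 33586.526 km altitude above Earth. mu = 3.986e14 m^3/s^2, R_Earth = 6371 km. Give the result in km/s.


r = 6371.0 + 33586.526 = 39957.5260 km = 3.9957526e+07 m
v_esc = sqrt(2*mu/r) = sqrt(2*3.986e14 / 3.9957526e+07)
v_esc = 4466.6750 m/s = 4.4667 km/s

4.4667 km/s


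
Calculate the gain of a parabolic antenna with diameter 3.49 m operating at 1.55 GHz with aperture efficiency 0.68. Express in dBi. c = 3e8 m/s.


lambda = c/f = 3e8 / 1.55e+09 = 0.1935484 m
G = eta*(pi*D/lambda)^2 = 0.68*(pi*3.49/0.1935484)^2
G = 2182.1289 (linear)
G = 10*log10(2182.1289) = 33.3888 dBi

33.3888 dBi


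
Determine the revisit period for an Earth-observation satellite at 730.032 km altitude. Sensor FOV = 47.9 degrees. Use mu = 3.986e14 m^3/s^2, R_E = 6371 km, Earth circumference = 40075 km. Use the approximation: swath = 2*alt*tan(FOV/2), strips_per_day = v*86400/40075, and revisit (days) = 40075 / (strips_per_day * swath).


swath = 2*730.032*tan(0.4180064) = 648.5362 km
v = sqrt(mu/r) = 7492.1750 m/s = 7.4922 km/s
strips/day = v*86400/40075 = 7.4922*86400/40075 = 16.1528
coverage/day = strips * swath = 16.1528 * 648.5362 = 10475.6838 km
revisit = 40075 / 10475.6838 = 3.8255 days

3.8255 days


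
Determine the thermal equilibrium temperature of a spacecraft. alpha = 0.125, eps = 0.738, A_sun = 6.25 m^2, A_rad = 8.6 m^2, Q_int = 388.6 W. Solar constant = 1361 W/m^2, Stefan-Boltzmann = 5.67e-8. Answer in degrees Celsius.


Numerator = alpha*S*A_sun + Q_int = 0.125*1361*6.25 + 388.6 = 1451.8812 W
Denominator = eps*sigma*A_rad = 0.738*5.67e-8*8.6 = 3.5986356e-07 W/K^4
T^4 = 4.0345326e+09 K^4
T = 252.0277 K = -21.1223 C

-21.1223 degrees Celsius


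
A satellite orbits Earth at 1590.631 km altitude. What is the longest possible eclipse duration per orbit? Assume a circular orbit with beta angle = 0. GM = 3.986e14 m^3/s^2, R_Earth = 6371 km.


r = 7961.6310 km
T = 117.8319 min
Eclipse fraction = arcsin(R_E/r)/pi = arcsin(6371.0000/7961.6310)/pi
= arcsin(0.8002129)/pi = 0.2952802
Eclipse duration = 0.2952802 * 117.8319 = 34.7934 min

34.7934 minutes


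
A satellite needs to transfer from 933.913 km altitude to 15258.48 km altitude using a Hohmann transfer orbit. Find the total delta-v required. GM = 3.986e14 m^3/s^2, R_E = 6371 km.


r1 = 7304.9130 km = 7.304913e+06 m
r2 = 21629.4800 km = 2.162948e+07 m
dv1 = sqrt(mu/r1)*(sqrt(2*r2/(r1+r2)) - 1) = 1645.2859 m/s
dv2 = sqrt(mu/r2)*(1 - sqrt(2*r1/(r1+r2))) = 1242.4198 m/s
total dv = |dv1| + |dv2| = 1645.2859 + 1242.4198 = 2887.7057 m/s = 2.8877 km/s

2.8877 km/s


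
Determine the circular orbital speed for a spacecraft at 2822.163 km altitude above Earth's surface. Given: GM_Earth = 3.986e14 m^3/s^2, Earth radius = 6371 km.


r = R_E + alt = 6371.0 + 2822.163 = 9193.1630 km = 9.193163e+06 m
v = sqrt(mu/r) = sqrt(3.986e14 / 9.193163e+06) = 6584.7026 m/s = 6.5847 km/s

6.5847 km/s


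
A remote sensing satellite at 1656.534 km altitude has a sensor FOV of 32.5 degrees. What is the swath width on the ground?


FOV = 32.5 deg = 0.567232 rad
swath = 2 * alt * tan(FOV/2) = 2 * 1656.534 * tan(0.283616)
swath = 2 * 1656.534 * 0.2914734
swath = 965.6713 km

965.6713 km


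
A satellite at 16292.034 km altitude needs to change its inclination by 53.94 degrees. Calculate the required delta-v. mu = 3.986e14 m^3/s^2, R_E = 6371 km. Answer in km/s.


r = 22663.0340 km = 2.2663034e+07 m
V = sqrt(mu/r) = 4193.8184 m/s
di = 53.94 deg = 0.9414306 rad
dV = 2*V*sin(di/2) = 2*4193.8184*sin(0.4707153)
dV = 3803.9938 m/s = 3.8040 km/s

3.8040 km/s


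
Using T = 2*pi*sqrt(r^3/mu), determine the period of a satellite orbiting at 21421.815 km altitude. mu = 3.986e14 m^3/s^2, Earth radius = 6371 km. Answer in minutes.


r = 27792.8150 km = 2.7792815e+07 m
T = 2*pi*sqrt(r^3/mu) = 2*pi*sqrt(2.1468298e+22 / 3.986e14)
T = 46111.5824 s = 768.5264 min

768.5264 minutes


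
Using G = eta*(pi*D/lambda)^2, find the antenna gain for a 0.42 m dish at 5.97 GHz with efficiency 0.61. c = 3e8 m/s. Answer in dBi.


lambda = c/f = 3e8 / 5.97e+09 = 0.05025126 m
G = eta*(pi*D/lambda)^2 = 0.61*(pi*0.42/0.05025126)^2
G = 420.5661 (linear)
G = 10*log10(420.5661) = 26.2383 dBi

26.2383 dBi


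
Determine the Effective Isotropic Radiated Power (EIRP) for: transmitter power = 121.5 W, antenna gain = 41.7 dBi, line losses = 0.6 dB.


Pt = 121.5 W = 20.8458 dBW
EIRP = Pt_dBW + Gt - losses = 20.8458 + 41.7 - 0.6 = 61.9458 dBW

61.9458 dBW


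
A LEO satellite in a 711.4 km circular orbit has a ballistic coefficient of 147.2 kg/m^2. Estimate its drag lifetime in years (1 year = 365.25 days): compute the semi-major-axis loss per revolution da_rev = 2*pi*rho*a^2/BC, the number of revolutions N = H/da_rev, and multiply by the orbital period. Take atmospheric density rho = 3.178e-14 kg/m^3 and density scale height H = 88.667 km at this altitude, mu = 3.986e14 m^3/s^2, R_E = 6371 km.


a = R_E + alt = 7082.4000 km = 7.0824e+06 m
da_rev = 2*pi*rho*a^2/BC = 2*pi*3.178e-14*(7.0824e+06)^2/147.2 = 0.0680435328 m per revolution
N = H/da_rev = 88667.0000 m / 0.0680435328 m = 1.3030922e+06 revolutions
P = 2*pi*sqrt(a^3/mu) = 5931.7371 s
lifetime = N*P = 1.3030922e+06 * 5931.7371 = 7.7296007e+09 s = 89462.9710 days
years = 89462.9710 / 365.25 = 244.9363 years

244.9363 years


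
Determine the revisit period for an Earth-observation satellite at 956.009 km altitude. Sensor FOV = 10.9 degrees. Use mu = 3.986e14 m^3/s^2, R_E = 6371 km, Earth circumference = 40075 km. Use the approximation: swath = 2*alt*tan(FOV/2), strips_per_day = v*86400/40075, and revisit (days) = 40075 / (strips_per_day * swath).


swath = 2*956.009*tan(0.09512044) = 182.4225 km
v = sqrt(mu/r) = 7375.7347 m/s = 7.3757 km/s
strips/day = v*86400/40075 = 7.3757*86400/40075 = 15.9018
coverage/day = strips * swath = 15.9018 * 182.4225 = 2900.8410 km
revisit = 40075 / 2900.8410 = 13.8150 days

13.8150 days


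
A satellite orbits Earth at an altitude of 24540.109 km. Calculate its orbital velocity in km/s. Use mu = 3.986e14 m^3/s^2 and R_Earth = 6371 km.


r = R_E + alt = 6371.0 + 24540.109 = 30911.1090 km = 3.0911109e+07 m
v = sqrt(mu/r) = sqrt(3.986e14 / 3.0911109e+07) = 3590.9665 m/s = 3.5910 km/s

3.5910 km/s


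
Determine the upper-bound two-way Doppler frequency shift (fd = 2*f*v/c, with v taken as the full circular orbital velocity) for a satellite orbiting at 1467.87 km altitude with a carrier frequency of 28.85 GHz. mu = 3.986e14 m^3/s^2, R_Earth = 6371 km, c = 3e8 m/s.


r = 7.83887e+06 m
v = sqrt(mu/r) = 7130.8601 m/s (worst-case radial velocity)
f = 28.85 GHz = 2.885e+10 Hz
fd = 2*f*v/c = 2*2.885e+10*7130.8601/3.0e+08
fd = 1.3715021e+06 Hz

1.3715e+06 Hz


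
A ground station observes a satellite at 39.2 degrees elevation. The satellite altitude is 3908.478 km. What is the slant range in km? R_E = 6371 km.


h = 3908.478 km, el = 39.2 deg
d = -R_E*sin(el) + sqrt((R_E*sin(el))^2 + 2*R_E*h + h^2)
d = -6371.0000*sin(0.6841691) + sqrt((6371.0000*0.6320293)^2 + 2*6371.0000*3908.478 + 3908.478^2)
d = 4989.5493 km

4989.5493 km


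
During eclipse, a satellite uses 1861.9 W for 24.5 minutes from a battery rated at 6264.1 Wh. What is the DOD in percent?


E_used = P * t / 60 = 1861.9 * 24.5 / 60 = 760.2758 Wh
DOD = E_used / E_total * 100 = 760.2758 / 6264.1 * 100
DOD = 12.1370 %

12.1370 %


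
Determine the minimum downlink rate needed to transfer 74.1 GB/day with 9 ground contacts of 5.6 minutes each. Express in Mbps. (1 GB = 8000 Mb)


total contact time = 9 * 5.6 * 60 = 3024.0000 s
data = 74.1 GB = 592800.0000 Mb
rate = 592800.0000 / 3024.0000 = 196.0317 Mbps

196.0317 Mbps


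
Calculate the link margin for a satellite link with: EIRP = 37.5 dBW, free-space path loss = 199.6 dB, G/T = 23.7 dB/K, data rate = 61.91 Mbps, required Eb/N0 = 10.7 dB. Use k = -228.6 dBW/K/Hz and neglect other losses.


C/N0 = EIRP - FSPL + G/T - k = 37.5 - 199.6 + 23.7 - (-228.6)
C/N0 = 90.2000 dB-Hz
R_b = 61.91 Mbps = 6.191e+07 bps -> 10*log10(R_b) = 77.9176 dB-Hz
Eb/N0 = C/N0 - 10*log10(R_b) = 90.2000 - 77.9176 = 12.2824 dB
Margin = Eb/N0 - Eb/N0_req = 12.2824 - 10.7 = 1.5824 dB (link closes)

1.5824 dB


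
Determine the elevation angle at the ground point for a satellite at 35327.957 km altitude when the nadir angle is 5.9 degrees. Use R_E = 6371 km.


r = R_E + alt = 41698.9570 km
Law of sines in the satellite / Earth-center / ground-point triangle:
  sin(nadir)/R_E = sin(90 + el)/r  =>  cos(el) = (r/R_E)*sin(nadir)
cos(el) = (41698.9570 / 6371.0000) * sin(5.9 deg) = 0.6727894
el = arccos(0.6727894) = 47.7173 deg
(Earth-central angle = 90 - nadir - el = 36.3827 deg)

47.7173 degrees


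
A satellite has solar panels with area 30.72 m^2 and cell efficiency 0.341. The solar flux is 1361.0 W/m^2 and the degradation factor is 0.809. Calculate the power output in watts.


P = area * eta * S * degradation
P = 30.72 * 0.341 * 1361.0 * 0.809
P = 11534.0608 W

11534.0608 W


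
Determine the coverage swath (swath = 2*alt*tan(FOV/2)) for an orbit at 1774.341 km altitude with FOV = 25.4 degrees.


FOV = 25.4 deg = 0.4433136 rad
swath = 2 * alt * tan(FOV/2) = 2 * 1774.341 * tan(0.2216568)
swath = 2 * 1774.341 * 0.2253597
swath = 799.7300 km

799.7300 km


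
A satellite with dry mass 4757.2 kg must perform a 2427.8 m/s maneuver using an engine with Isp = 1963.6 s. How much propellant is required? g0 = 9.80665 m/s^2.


ve = Isp * g0 = 1963.6 * 9.80665 = 19256.337940 m/s
mass ratio = exp(dv/ve) = exp(2427.8/19256.337940) = 1.13437061
m_prop = m_dry * (mr - 1) = 4757.2 * (1.13437061 - 1)
m_prop = 639.2279 kg

639.2279 kg


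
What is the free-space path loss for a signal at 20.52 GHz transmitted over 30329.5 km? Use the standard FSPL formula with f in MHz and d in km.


f = 20.52 GHz = 20520.0000 MHz
d = 30329.5 km
FSPL = 32.44 + 20*log10(20520.0000) + 20*log10(30329.5)
FSPL = 32.44 + 86.2435 + 89.6373
FSPL = 208.3209 dB

208.3209 dB


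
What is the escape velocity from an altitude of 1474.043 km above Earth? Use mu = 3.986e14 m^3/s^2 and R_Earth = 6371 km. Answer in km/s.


r = 6371.0 + 1474.043 = 7845.0430 km = 7.845043e+06 m
v_esc = sqrt(2*mu/r) = sqrt(2*3.986e14 / 7.845043e+06)
v_esc = 10080.5907 m/s = 10.0806 km/s

10.0806 km/s


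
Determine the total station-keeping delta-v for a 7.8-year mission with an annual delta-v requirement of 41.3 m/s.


dV = rate * years = 41.3 * 7.8
dV = 322.1400 m/s

322.1400 m/s


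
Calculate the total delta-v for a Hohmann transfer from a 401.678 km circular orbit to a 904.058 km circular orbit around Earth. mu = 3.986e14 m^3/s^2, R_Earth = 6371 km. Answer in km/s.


r1 = 6772.6780 km = 6.772678e+06 m
r2 = 7275.0580 km = 7.275058e+06 m
dv1 = sqrt(mu/r1)*(sqrt(2*r2/(r1+r2)) - 1) = 135.9730 m/s
dv2 = sqrt(mu/r2)*(1 - sqrt(2*r1/(r1+r2))) = 133.5618 m/s
total dv = |dv1| + |dv2| = 135.9730 + 133.5618 = 269.5348 m/s = 0.2695348 km/s

0.2695 km/s


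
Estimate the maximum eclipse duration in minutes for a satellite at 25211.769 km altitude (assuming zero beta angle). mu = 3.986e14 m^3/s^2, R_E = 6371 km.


r = 31582.7690 km
T = 930.9691 min
Eclipse fraction = arcsin(R_E/r)/pi = arcsin(6371.0000/31582.7690)/pi
= arcsin(0.2017239)/pi = 0.06465437
Eclipse duration = 0.06465437 * 930.9691 = 60.1912 min

60.1912 minutes


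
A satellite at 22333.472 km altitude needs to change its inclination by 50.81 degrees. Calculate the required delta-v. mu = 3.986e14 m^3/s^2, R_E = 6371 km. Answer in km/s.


r = 28704.4720 km = 2.8704472e+07 m
V = sqrt(mu/r) = 3726.4377 m/s
di = 50.81 deg = 0.8868018 rad
dV = 2*V*sin(di/2) = 2*3726.4377*sin(0.4434009)
dV = 3197.3876 m/s = 3.1974 km/s

3.1974 km/s


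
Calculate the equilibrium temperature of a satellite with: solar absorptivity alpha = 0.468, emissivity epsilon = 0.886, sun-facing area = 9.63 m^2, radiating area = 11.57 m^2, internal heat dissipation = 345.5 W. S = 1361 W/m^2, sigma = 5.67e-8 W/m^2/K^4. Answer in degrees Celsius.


Numerator = alpha*S*A_sun + Q_int = 0.468*1361*9.63 + 345.5 = 6479.3092 W
Denominator = eps*sigma*A_rad = 0.886*5.67e-8*11.57 = 5.8123283e-07 W/K^4
T^4 = 1.1147528e+10 K^4
T = 324.9336 K = 51.7836 C

51.7836 degrees Celsius


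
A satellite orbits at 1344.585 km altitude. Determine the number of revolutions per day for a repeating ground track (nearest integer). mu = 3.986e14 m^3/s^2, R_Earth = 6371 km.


r = 7.715585e+06 m
T = 2*pi*sqrt(r^3/mu) = 6744.7291 s = 112.4122 min
revs/day = 1440 / 112.4122 = 12.8100
Rounded: 13 revolutions per day

13 revolutions per day


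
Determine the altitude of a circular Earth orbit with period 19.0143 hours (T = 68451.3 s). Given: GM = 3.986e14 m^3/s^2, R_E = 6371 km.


T = 68451.3 s
r = (mu*T^2/(4*pi^2))^(1/3) = (3.986e14 * 68451.3^2 / (4*pi^2))^(1/3)
r = 3.6167097e+07 m = 36167.0972 km
alt = r - R_E = 36167.0972 - 6371 = 29796.0972 km

29796.0972 km


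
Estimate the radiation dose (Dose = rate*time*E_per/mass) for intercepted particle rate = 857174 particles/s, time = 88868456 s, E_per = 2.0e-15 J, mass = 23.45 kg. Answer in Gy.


Total energy deposited = rate * time * E_per
  = 857174 * 88868456 * 2.0e-15 = 0.1523515 J
Dose = E_total / mass = 0.1523515 / 23.45
Dose = 0.006496864 Gy

0.0065 Gy


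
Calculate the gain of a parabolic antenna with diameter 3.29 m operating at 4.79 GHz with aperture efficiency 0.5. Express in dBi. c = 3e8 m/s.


lambda = c/f = 3e8 / 4.79e+09 = 0.06263048 m
G = eta*(pi*D/lambda)^2 = 0.5*(pi*3.29/0.06263048)^2
G = 13617.2705 (linear)
G = 10*log10(13617.2705) = 41.3409 dBi

41.3409 dBi


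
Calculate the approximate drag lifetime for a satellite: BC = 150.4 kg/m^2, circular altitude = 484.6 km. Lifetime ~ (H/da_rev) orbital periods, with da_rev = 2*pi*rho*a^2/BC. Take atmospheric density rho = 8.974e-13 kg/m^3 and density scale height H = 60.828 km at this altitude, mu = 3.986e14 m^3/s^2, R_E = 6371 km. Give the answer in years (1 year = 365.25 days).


a = R_E + alt = 6855.6000 km = 6.8556e+06 m
da_rev = 2*pi*rho*a^2/BC = 2*pi*8.974e-13*(6.8556e+06)^2/150.4 = 1.762013 m per revolution
N = H/da_rev = 60828.0000 m / 1.762013 m = 34521.8849 revolutions
P = 2*pi*sqrt(a^3/mu) = 5649.1021 s
lifetime = N*P = 34521.8849 * 5649.1021 = 1.9501765e+08 s = 2257.1488 days
years = 2257.1488 / 365.25 = 6.1797 years

6.1797 years


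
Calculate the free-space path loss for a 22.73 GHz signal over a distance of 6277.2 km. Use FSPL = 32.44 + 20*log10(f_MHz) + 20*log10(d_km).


f = 22.73 GHz = 22730.0000 MHz
d = 6277.2 km
FSPL = 32.44 + 20*log10(22730.0000) + 20*log10(6277.2)
FSPL = 32.44 + 87.1320 + 75.9553
FSPL = 195.5273 dB

195.5273 dB


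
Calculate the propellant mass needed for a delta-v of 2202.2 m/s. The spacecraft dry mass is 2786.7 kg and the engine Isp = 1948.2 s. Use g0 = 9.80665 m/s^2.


ve = Isp * g0 = 1948.2 * 9.80665 = 19105.315530 m/s
mass ratio = exp(dv/ve) = exp(2202.2/19105.315530) = 1.12217229
m_prop = m_dry * (mr - 1) = 2786.7 * (1.12217229 - 1)
m_prop = 340.4575 kg

340.4575 kg


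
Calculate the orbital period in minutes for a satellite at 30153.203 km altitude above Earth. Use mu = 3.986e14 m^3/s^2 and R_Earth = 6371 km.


r = 36524.2030 km = 3.6524203e+07 m
T = 2*pi*sqrt(r^3/mu) = 2*pi*sqrt(4.8723922e+22 / 3.986e14)
T = 69467.6077 s = 1157.7935 min

1157.7935 minutes


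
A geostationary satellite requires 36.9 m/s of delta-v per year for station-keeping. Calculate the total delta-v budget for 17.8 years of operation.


dV = rate * years = 36.9 * 17.8
dV = 656.8200 m/s

656.8200 m/s


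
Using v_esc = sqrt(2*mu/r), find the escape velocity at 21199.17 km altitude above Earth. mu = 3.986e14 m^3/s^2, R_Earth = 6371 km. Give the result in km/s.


r = 6371.0 + 21199.17 = 27570.1700 km = 2.757017e+07 m
v_esc = sqrt(2*mu/r) = sqrt(2*3.986e14 / 2.757017e+07)
v_esc = 5377.2957 m/s = 5.3773 km/s

5.3773 km/s


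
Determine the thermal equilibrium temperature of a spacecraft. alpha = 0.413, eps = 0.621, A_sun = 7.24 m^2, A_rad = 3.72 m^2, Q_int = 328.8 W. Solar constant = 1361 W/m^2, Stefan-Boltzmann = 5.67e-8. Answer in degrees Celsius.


Numerator = alpha*S*A_sun + Q_int = 0.413*1361*7.24 + 328.8 = 4398.3533 W
Denominator = eps*sigma*A_rad = 0.621*5.67e-8*3.72 = 1.309838e-07 W/K^4
T^4 = 3.3579368e+10 K^4
T = 428.0733 K = 154.9233 C

154.9233 degrees Celsius


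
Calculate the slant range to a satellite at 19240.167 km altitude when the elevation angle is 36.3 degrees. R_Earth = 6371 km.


h = 19240.167 km, el = 36.3 deg
d = -R_E*sin(el) + sqrt((R_E*sin(el))^2 + 2*R_E*h + h^2)
d = -6371.0000*sin(0.6335545) + sqrt((6371.0000*0.5920132)^2 + 2*6371.0000*19240.167 + 19240.167^2)
d = 21319.4792 km

21319.4792 km


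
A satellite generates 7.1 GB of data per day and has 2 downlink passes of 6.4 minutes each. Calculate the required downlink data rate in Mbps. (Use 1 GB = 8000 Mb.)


total contact time = 2 * 6.4 * 60 = 768.0000 s
data = 7.1 GB = 56800.0000 Mb
rate = 56800.0000 / 768.0000 = 73.9583 Mbps

73.9583 Mbps


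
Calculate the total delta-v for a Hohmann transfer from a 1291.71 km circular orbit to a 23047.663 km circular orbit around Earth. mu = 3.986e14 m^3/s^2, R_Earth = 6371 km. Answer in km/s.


r1 = 7662.7100 km = 7.66271e+06 m
r2 = 29418.6630 km = 2.9418663e+07 m
dv1 = sqrt(mu/r1)*(sqrt(2*r2/(r1+r2)) - 1) = 1872.6617 m/s
dv2 = sqrt(mu/r2)*(1 - sqrt(2*r1/(r1+r2))) = 1314.5414 m/s
total dv = |dv1| + |dv2| = 1872.6617 + 1314.5414 = 3187.2031 m/s = 3.1872 km/s

3.1872 km/s


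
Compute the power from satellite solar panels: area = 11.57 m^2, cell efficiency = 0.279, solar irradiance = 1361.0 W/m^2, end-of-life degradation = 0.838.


P = area * eta * S * degradation
P = 11.57 * 0.279 * 1361.0 * 0.838
P = 3681.6263 W

3681.6263 W


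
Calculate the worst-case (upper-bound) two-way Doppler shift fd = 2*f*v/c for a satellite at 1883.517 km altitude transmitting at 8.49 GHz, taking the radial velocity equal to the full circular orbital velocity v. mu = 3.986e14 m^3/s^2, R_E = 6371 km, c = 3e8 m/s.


r = 8.254517e+06 m
v = sqrt(mu/r) = 6949.0080 m/s (worst-case radial velocity)
f = 8.49 GHz = 8.49e+09 Hz
fd = 2*f*v/c = 2*8.49e+09*6949.0080/3.0e+08
fd = 393313.8550 Hz

393313.8550 Hz


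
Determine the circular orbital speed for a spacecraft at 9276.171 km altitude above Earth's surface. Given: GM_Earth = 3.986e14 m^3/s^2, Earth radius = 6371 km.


r = R_E + alt = 6371.0 + 9276.171 = 15647.1710 km = 1.5647171e+07 m
v = sqrt(mu/r) = sqrt(3.986e14 / 1.5647171e+07) = 5047.2025 m/s = 5.0472 km/s

5.0472 km/s


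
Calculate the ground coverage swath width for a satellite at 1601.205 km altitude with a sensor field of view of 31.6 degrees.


FOV = 31.6 deg = 0.551524 rad
swath = 2 * alt * tan(FOV/2) = 2 * 1601.205 * tan(0.275762)
swath = 2 * 1601.205 * 0.2829715
swath = 906.1907 km

906.1907 km


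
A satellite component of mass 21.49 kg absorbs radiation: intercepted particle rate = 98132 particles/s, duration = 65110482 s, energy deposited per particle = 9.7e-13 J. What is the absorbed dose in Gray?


Total energy deposited = rate * time * E_per
  = 98132 * 65110482 * 9.7e-13 = 6.1977 J
Dose = E_total / mass = 6.1977 / 21.49
Dose = 0.2884011 Gy

0.2884 Gy


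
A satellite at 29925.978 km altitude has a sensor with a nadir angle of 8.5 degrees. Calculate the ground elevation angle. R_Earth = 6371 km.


r = R_E + alt = 36296.9780 km
Law of sines in the satellite / Earth-center / ground-point triangle:
  sin(nadir)/R_E = sin(90 + el)/r  =>  cos(el) = (r/R_E)*sin(nadir)
cos(el) = (36296.9780 / 6371.0000) * sin(8.5 deg) = 0.8421025
el = arccos(0.8421025) = 32.6372 deg
(Earth-central angle = 90 - nadir - el = 48.8628 deg)

32.6372 degrees


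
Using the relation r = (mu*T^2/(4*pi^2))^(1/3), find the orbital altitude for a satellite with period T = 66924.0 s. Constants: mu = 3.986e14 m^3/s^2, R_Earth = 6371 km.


T = 66924.0 s
r = (mu*T^2/(4*pi^2))^(1/3) = (3.986e14 * 66924.0^2 / (4*pi^2))^(1/3)
r = 3.5627098e+07 m = 35627.0978 km
alt = r - R_E = 35627.0978 - 6371 = 29256.0978 km

29256.0978 km


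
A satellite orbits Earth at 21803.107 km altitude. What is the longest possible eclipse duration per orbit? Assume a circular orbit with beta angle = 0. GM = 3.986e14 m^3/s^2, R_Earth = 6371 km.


r = 28174.1070 km
T = 784.3957 min
Eclipse fraction = arcsin(R_E/r)/pi = arcsin(6371.0000/28174.1070)/pi
= arcsin(0.2261296)/pi = 0.07260729
Eclipse duration = 0.07260729 * 784.3957 = 56.9528 min

56.9528 minutes


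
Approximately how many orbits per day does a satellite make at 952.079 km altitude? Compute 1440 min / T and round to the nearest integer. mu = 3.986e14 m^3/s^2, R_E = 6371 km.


r = 7.323079e+06 m
T = 2*pi*sqrt(r^3/mu) = 6236.6561 s = 103.9443 min
revs/day = 1440 / 103.9443 = 13.8536
Rounded: 14 revolutions per day

14 revolutions per day


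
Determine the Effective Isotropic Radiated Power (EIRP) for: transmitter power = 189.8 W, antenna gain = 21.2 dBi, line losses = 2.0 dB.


Pt = 189.8 W = 22.7830 dBW
EIRP = Pt_dBW + Gt - losses = 22.7830 + 21.2 - 2.0 = 41.9830 dBW

41.9830 dBW


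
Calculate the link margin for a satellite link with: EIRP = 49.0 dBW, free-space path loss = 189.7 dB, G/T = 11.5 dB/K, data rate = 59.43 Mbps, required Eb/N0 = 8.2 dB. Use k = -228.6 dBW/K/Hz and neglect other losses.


C/N0 = EIRP - FSPL + G/T - k = 49.0 - 189.7 + 11.5 - (-228.6)
C/N0 = 99.4000 dB-Hz
R_b = 59.43 Mbps = 5.943e+07 bps -> 10*log10(R_b) = 77.7401 dB-Hz
Eb/N0 = C/N0 - 10*log10(R_b) = 99.4000 - 77.7401 = 21.6599 dB
Margin = Eb/N0 - Eb/N0_req = 21.6599 - 8.2 = 13.4599 dB (link closes)

13.4599 dB


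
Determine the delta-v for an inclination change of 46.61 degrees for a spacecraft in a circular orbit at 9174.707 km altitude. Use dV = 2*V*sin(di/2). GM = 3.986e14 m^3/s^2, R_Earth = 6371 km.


r = 15545.7070 km = 1.5545707e+07 m
V = sqrt(mu/r) = 5063.6468 m/s
di = 46.61 deg = 0.813498 rad
dV = 2*V*sin(di/2) = 2*5063.6468*sin(0.406749)
dV = 4006.6171 m/s = 4.0066 km/s

4.0066 km/s


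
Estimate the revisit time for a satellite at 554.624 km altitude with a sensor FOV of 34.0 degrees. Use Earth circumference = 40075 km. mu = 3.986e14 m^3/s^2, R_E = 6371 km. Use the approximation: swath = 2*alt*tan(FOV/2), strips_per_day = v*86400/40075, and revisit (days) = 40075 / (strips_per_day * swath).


swath = 2*554.624*tan(0.296706) = 339.1311 km
v = sqrt(mu/r) = 7586.4604 m/s = 7.5865 km/s
strips/day = v*86400/40075 = 7.5865*86400/40075 = 16.3561
coverage/day = strips * swath = 16.3561 * 339.1311 = 5546.8584 km
revisit = 40075 / 5546.8584 = 7.2248 days

7.2248 days


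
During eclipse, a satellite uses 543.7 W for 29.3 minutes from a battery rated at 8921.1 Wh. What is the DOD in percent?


E_used = P * t / 60 = 543.7 * 29.3 / 60 = 265.5068 Wh
DOD = E_used / E_total * 100 = 265.5068 / 8921.1 * 100
DOD = 2.9762 %

2.9762 %


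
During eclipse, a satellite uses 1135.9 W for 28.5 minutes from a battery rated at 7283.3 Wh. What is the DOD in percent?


E_used = P * t / 60 = 1135.9 * 28.5 / 60 = 539.5525 Wh
DOD = E_used / E_total * 100 = 539.5525 / 7283.3 * 100
DOD = 7.4081 %

7.4081 %


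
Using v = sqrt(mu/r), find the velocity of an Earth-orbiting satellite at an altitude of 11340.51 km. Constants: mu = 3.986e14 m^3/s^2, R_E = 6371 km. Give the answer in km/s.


r = R_E + alt = 6371.0 + 11340.51 = 17711.5100 km = 1.771151e+07 m
v = sqrt(mu/r) = sqrt(3.986e14 / 1.771151e+07) = 4743.9582 m/s = 4.7440 km/s

4.7440 km/s


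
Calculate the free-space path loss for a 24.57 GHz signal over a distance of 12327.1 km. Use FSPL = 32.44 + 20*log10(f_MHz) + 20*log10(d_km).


f = 24.57 GHz = 24570.0000 MHz
d = 12327.1 km
FSPL = 32.44 + 20*log10(24570.0000) + 20*log10(12327.1)
FSPL = 32.44 + 87.8081 + 81.8172
FSPL = 202.0653 dB

202.0653 dB


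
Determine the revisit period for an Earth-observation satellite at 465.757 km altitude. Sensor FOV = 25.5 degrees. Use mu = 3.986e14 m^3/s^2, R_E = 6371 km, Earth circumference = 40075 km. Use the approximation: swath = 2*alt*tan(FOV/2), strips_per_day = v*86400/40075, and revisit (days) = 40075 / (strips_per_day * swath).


swath = 2*465.757*tan(0.2225295) = 210.7801 km
v = sqrt(mu/r) = 7635.6071 m/s = 7.6356 km/s
strips/day = v*86400/40075 = 7.6356*86400/40075 = 16.4620
coverage/day = strips * swath = 16.4620 * 210.7801 = 3469.8715 km
revisit = 40075 / 3469.8715 = 11.5494 days

11.5494 days


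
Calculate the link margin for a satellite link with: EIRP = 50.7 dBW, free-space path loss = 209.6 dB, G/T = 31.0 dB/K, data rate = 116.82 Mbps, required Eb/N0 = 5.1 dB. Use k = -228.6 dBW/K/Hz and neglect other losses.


C/N0 = EIRP - FSPL + G/T - k = 50.7 - 209.6 + 31.0 - (-228.6)
C/N0 = 100.7000 dB-Hz
R_b = 116.82 Mbps = 1.1682e+08 bps -> 10*log10(R_b) = 80.6752 dB-Hz
Eb/N0 = C/N0 - 10*log10(R_b) = 100.7000 - 80.6752 = 20.0248 dB
Margin = Eb/N0 - Eb/N0_req = 20.0248 - 5.1 = 14.9248 dB (link closes)

14.9248 dB


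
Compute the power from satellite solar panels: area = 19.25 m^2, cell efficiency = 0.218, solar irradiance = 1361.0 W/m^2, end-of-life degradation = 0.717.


P = area * eta * S * degradation
P = 19.25 * 0.218 * 1361.0 * 0.717
P = 4095.1000 W

4095.1000 W


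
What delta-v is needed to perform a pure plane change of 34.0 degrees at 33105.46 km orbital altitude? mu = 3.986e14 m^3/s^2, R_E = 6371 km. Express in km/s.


r = 39476.4600 km = 3.947646e+07 m
V = sqrt(mu/r) = 3177.6023 m/s
di = 34.0 deg = 0.5934119 rad
dV = 2*V*sin(di/2) = 2*3177.6023*sin(0.296706)
dV = 1858.0820 m/s = 1.8581 km/s

1.8581 km/s


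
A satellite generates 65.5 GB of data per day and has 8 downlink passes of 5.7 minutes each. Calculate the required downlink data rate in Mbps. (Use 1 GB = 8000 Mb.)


total contact time = 8 * 5.7 * 60 = 2736.0000 s
data = 65.5 GB = 524000.0000 Mb
rate = 524000.0000 / 2736.0000 = 191.5205 Mbps

191.5205 Mbps


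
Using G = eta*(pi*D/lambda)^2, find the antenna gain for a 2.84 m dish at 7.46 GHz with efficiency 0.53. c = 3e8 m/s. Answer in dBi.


lambda = c/f = 3e8 / 7.46e+09 = 0.04021448 m
G = eta*(pi*D/lambda)^2 = 0.53*(pi*2.84/0.04021448)^2
G = 26088.3998 (linear)
G = 10*log10(26088.3998) = 44.1645 dBi

44.1645 dBi


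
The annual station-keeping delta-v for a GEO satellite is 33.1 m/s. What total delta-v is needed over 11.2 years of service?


dV = rate * years = 33.1 * 11.2
dV = 370.7200 m/s

370.7200 m/s


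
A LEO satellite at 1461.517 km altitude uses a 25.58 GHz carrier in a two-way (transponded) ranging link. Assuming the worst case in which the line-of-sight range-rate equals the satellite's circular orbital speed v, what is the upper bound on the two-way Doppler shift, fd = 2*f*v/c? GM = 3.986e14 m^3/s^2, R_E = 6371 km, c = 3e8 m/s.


r = 7.832517e+06 m
v = sqrt(mu/r) = 7133.7515 m/s (worst-case radial velocity)
f = 25.58 GHz = 2.558e+10 Hz
fd = 2*f*v/c = 2*2.558e+10*7133.7515/3.0e+08
fd = 1.2165424e+06 Hz

1.2165e+06 Hz


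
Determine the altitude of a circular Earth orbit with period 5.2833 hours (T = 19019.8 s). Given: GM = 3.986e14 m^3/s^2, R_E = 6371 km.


T = 19019.8 s
r = (mu*T^2/(4*pi^2))^(1/3) = (3.986e14 * 19019.8^2 / (4*pi^2))^(1/3)
r = 1.5400323e+07 m = 15400.3225 km
alt = r - R_E = 15400.3225 - 6371 = 9029.3225 km

9029.3225 km


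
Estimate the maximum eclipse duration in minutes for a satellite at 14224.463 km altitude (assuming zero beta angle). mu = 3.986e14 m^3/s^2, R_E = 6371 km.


r = 20595.4630 km
T = 490.2497 min
Eclipse fraction = arcsin(R_E/r)/pi = arcsin(6371.0000/20595.4630)/pi
= arcsin(0.30934)/pi = 0.1001081
Eclipse duration = 0.1001081 * 490.2497 = 49.0780 min

49.0780 minutes


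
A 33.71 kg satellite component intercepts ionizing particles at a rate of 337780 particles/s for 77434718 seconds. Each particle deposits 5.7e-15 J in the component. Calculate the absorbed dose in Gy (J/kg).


Total energy deposited = rate * time * E_per
  = 337780 * 77434718 * 5.7e-15 = 0.1490886 J
Dose = E_total / mass = 0.1490886 / 33.71
Dose = 0.004422682 Gy

0.0044 Gy


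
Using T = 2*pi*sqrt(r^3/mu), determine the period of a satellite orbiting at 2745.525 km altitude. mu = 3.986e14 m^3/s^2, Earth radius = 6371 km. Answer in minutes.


r = 9116.5250 km = 9.116525e+06 m
T = 2*pi*sqrt(r^3/mu) = 2*pi*sqrt(7.5768377e+20 / 3.986e14)
T = 8662.7386 s = 144.3790 min

144.3790 minutes


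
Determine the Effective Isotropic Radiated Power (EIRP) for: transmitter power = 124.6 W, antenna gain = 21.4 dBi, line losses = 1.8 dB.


Pt = 124.6 W = 20.9552 dBW
EIRP = Pt_dBW + Gt - losses = 20.9552 + 21.4 - 1.8 = 40.5552 dBW

40.5552 dBW


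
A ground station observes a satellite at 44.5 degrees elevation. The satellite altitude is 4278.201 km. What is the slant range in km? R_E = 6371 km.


h = 4278.201 km, el = 44.5 deg
d = -R_E*sin(el) + sqrt((R_E*sin(el))^2 + 2*R_E*h + h^2)
d = -6371.0000*sin(0.7766715) + sqrt((6371.0000*0.7009093)^2 + 2*6371.0000*4278.201 + 4278.201^2)
d = 5165.5230 km

5165.5230 km


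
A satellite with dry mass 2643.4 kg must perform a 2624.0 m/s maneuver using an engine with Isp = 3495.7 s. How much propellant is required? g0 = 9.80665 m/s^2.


ve = Isp * g0 = 3495.7 * 9.80665 = 34281.106405 m/s
mass ratio = exp(dv/ve) = exp(2624.0/34281.106405) = 1.07954928
m_prop = m_dry * (mr - 1) = 2643.4 * (1.07954928 - 1)
m_prop = 210.2806 kg

210.2806 kg


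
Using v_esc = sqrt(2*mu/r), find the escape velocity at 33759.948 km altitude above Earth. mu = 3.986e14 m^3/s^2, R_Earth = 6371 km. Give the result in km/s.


r = 6371.0 + 33759.948 = 40130.9480 km = 4.0130948e+07 m
v_esc = sqrt(2*mu/r) = sqrt(2*3.986e14 / 4.0130948e+07)
v_esc = 4457.0134 m/s = 4.4570 km/s

4.4570 km/s


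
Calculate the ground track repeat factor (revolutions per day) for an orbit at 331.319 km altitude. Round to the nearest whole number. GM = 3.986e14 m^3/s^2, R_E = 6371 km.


r = 6.702319e+06 m
T = 2*pi*sqrt(r^3/mu) = 5460.7069 s = 91.0118 min
revs/day = 1440 / 91.0118 = 15.8221
Rounded: 16 revolutions per day

16 revolutions per day


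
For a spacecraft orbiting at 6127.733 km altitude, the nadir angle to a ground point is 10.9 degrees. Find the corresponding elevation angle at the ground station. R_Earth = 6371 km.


r = R_E + alt = 12498.7330 km
Law of sines in the satellite / Earth-center / ground-point triangle:
  sin(nadir)/R_E = sin(90 + el)/r  =>  cos(el) = (r/R_E)*sin(nadir)
cos(el) = (12498.7330 / 6371.0000) * sin(10.9 deg) = 0.3709706
el = arccos(0.3709706) = 68.2245 deg
(Earth-central angle = 90 - nadir - el = 10.8755 deg)

68.2245 degrees


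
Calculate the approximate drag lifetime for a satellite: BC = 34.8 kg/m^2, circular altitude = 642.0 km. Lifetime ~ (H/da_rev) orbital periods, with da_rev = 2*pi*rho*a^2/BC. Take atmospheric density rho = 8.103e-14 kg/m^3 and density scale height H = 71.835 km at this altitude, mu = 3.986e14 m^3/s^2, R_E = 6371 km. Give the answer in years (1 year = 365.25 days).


a = R_E + alt = 7013.0000 km = 7.013e+06 m
da_rev = 2*pi*rho*a^2/BC = 2*pi*8.103e-14*(7.013e+06)^2/34.8 = 0.719538673 m per revolution
N = H/da_rev = 71835.0000 m / 0.719538673 m = 99834.8006 revolutions
P = 2*pi*sqrt(a^3/mu) = 5844.7640 s
lifetime = N*P = 99834.8006 * 5844.7640 = 5.8351085e+08 s = 6753.5978 days
years = 6753.5978 / 365.25 = 18.4903 years

18.4903 years


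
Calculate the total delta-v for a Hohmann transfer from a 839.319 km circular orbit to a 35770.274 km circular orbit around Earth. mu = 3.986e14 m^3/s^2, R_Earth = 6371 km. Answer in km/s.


r1 = 7210.3190 km = 7.210319e+06 m
r2 = 42141.2740 km = 4.2141274e+07 m
dv1 = sqrt(mu/r1)*(sqrt(2*r2/(r1+r2)) - 1) = 2281.3167 m/s
dv2 = sqrt(mu/r2)*(1 - sqrt(2*r1/(r1+r2))) = 1413.0134 m/s
total dv = |dv1| + |dv2| = 2281.3167 + 1413.0134 = 3694.3301 m/s = 3.6943 km/s

3.6943 km/s


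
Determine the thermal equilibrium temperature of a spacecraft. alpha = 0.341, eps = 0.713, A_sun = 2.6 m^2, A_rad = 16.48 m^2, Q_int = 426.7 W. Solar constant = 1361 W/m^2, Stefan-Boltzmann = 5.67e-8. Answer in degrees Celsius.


Numerator = alpha*S*A_sun + Q_int = 0.341*1361*2.6 + 426.7 = 1633.3626 W
Denominator = eps*sigma*A_rad = 0.713*5.67e-8*16.48 = 6.6623861e-07 W/K^4
T^4 = 2.4516181e+09 K^4
T = 222.5170 K = -50.6330 C

-50.6330 degrees Celsius


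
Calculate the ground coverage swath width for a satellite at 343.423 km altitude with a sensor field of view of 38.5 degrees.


FOV = 38.5 deg = 0.6719518 rad
swath = 2 * alt * tan(FOV/2) = 2 * 343.423 * tan(0.3359759)
swath = 2 * 343.423 * 0.3492156
swath = 239.8574 km

239.8574 km


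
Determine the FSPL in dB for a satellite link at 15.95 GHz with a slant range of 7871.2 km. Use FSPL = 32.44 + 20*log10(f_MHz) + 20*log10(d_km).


f = 15.95 GHz = 15950.0000 MHz
d = 7871.2 km
FSPL = 32.44 + 20*log10(15950.0000) + 20*log10(7871.2)
FSPL = 32.44 + 84.0552 + 77.9208
FSPL = 194.4160 dB

194.4160 dB


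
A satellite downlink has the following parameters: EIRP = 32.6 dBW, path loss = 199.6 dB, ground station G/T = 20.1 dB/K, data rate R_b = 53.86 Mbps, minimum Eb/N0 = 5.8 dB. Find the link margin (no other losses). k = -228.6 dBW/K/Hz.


C/N0 = EIRP - FSPL + G/T - k = 32.6 - 199.6 + 20.1 - (-228.6)
C/N0 = 81.7000 dB-Hz
R_b = 53.86 Mbps = 5.386e+07 bps -> 10*log10(R_b) = 77.3127 dB-Hz
Eb/N0 = C/N0 - 10*log10(R_b) = 81.7000 - 77.3127 = 4.3873 dB
Margin = Eb/N0 - Eb/N0_req = 4.3873 - 5.8 = -1.4127 dB (negative margin: link does not close)

-1.4127 dB


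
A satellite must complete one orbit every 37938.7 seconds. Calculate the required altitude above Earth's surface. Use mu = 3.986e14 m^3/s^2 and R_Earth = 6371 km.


T = 37938.7 s
r = (mu*T^2/(4*pi^2))^(1/3) = (3.986e14 * 37938.7^2 / (4*pi^2))^(1/3)
r = 2.440324e+07 m = 24403.2395 km
alt = r - R_E = 24403.2395 - 6371 = 18032.2395 km

18032.2395 km


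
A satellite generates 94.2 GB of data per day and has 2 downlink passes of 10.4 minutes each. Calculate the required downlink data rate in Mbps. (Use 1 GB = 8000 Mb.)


total contact time = 2 * 10.4 * 60 = 1248.0000 s
data = 94.2 GB = 753600.0000 Mb
rate = 753600.0000 / 1248.0000 = 603.8462 Mbps

603.8462 Mbps


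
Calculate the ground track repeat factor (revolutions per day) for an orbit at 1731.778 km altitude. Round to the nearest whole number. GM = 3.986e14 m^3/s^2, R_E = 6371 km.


r = 8.102778e+06 m
T = 2*pi*sqrt(r^3/mu) = 7258.7549 s = 120.9792 min
revs/day = 1440 / 120.9792 = 11.9029
Rounded: 12 revolutions per day

12 revolutions per day


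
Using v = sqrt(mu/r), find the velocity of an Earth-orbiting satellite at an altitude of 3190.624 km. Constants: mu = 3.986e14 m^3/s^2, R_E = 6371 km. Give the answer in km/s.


r = R_E + alt = 6371.0 + 3190.624 = 9561.6240 km = 9.561624e+06 m
v = sqrt(mu/r) = sqrt(3.986e14 / 9.561624e+06) = 6456.5842 m/s = 6.4566 km/s

6.4566 km/s


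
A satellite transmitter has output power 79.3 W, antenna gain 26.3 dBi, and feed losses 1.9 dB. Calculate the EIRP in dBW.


Pt = 79.3 W = 18.9927 dBW
EIRP = Pt_dBW + Gt - losses = 18.9927 + 26.3 - 1.9 = 43.3927 dBW

43.3927 dBW


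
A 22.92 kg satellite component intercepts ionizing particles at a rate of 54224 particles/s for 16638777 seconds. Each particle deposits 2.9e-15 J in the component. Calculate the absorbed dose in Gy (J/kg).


Total energy deposited = rate * time * E_per
  = 54224 * 16638777 * 2.9e-15 = 0.002616441 J
Dose = E_total / mass = 0.002616441 / 22.92
Dose = 1.1415537e-04 Gy

1.1416e-04 Gy


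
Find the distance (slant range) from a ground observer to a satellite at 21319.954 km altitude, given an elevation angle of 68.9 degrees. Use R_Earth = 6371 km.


h = 21319.954 km, el = 68.9 deg
d = -R_E*sin(el) + sqrt((R_E*sin(el))^2 + 2*R_E*h + h^2)
d = -6371.0000*sin(1.2025) + sqrt((6371.0000*0.9329535)^2 + 2*6371.0000*21319.954 + 21319.954^2)
d = 21651.9608 km

21651.9608 km


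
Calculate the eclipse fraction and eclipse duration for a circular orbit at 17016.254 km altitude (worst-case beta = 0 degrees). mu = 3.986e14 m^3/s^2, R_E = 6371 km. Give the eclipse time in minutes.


r = 23387.2540 km
T = 593.2378 min
Eclipse fraction = arcsin(R_E/r)/pi = arcsin(6371.0000/23387.2540)/pi
= arcsin(0.2724133)/pi = 0.08782181
Eclipse duration = 0.08782181 * 593.2378 = 52.0992 min

52.0992 minutes


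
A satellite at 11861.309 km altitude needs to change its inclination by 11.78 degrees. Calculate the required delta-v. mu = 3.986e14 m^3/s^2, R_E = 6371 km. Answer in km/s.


r = 18232.3090 km = 1.8232309e+07 m
V = sqrt(mu/r) = 4675.7126 m/s
di = 11.78 deg = 0.2055998 rad
dV = 2*V*sin(di/2) = 2*4675.7126*sin(0.1027999)
dV = 959.6332 m/s = 0.9596332 km/s

0.9596 km/s


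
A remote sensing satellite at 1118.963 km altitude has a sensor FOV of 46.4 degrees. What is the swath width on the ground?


FOV = 46.4 deg = 0.8098328 rad
swath = 2 * alt * tan(FOV/2) = 2 * 1118.963 * tan(0.4049164)
swath = 2 * 1118.963 * 0.4286005
swath = 959.1763 km

959.1763 km


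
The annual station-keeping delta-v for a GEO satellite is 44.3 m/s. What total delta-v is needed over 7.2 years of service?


dV = rate * years = 44.3 * 7.2
dV = 318.9600 m/s

318.9600 m/s


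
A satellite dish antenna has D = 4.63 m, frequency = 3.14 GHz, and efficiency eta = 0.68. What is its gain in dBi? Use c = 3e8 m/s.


lambda = c/f = 3e8 / 3.14e+09 = 0.0955414 m
G = eta*(pi*D/lambda)^2 = 0.68*(pi*4.63/0.0955414)^2
G = 15761.1327 (linear)
G = 10*log10(15761.1327) = 41.9759 dBi

41.9759 dBi


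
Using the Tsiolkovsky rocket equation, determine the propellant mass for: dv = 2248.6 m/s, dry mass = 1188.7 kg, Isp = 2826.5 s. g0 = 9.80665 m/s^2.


ve = Isp * g0 = 2826.5 * 9.80665 = 27718.496225 m/s
mass ratio = exp(dv/ve) = exp(2248.6/27718.496225) = 1.08450399
m_prop = m_dry * (mr - 1) = 1188.7 * (1.08450399 - 1)
m_prop = 100.4499 kg

100.4499 kg


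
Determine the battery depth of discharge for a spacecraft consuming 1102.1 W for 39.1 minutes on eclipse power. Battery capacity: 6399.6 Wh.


E_used = P * t / 60 = 1102.1 * 39.1 / 60 = 718.2018 Wh
DOD = E_used / E_total * 100 = 718.2018 / 6399.6 * 100
DOD = 11.2226 %

11.2226 %


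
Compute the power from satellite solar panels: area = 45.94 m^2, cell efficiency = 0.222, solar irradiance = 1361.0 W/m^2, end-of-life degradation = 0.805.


P = area * eta * S * degradation
P = 45.94 * 0.222 * 1361.0 * 0.805
P = 11173.7248 W

11173.7248 W
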